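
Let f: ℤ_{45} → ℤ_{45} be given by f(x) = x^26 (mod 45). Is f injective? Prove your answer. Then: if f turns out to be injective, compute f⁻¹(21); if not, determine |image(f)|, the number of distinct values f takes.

12

f(2): Repeated squaring mod 45: 2^1 ≡ 2, 2^2 ≡ 2² = 4, 2^4 ≡ 4² = 16, 2^8 ≡ 16² = 256 ≡ 31, 2^16 ≡ 31² = 961 ≡ 16. Since 26 = 16 + 8 + 2, 2^26 ≡ 16·31·4: 16·31 = 496 ≡ 1, then 1·4 = 4. So 2^26 ≡ 4 (mod 45).
f(7): Repeated squaring mod 45: 7^1 ≡ 7, 7^2 ≡ 7² = 49 ≡ 4, 7^4 ≡ 4² = 16, 7^8 ≡ 16² = 256 ≡ 31, 7^16 ≡ 31² = 961 ≡ 16. Since 26 = 16 + 8 + 2, 7^26 ≡ 16·31·4: 16·31 = 496 ≡ 1, then 1·4 = 4. So 7^26 ≡ 4 (mod 45).
So f(2) = f(7) = 4 while 2 ≠ 7, so f is not injective.
Since f is not injective, we determine |image(f)|. Computing x^26 mod 45 for each x (by repeated squaring, reducing mod 45 at every step), the values f(0), f(1), …, f(44) are: 0, 1, 4, 9, 16, 25, 36, 4, 19, 36, 10, 31, 9, 34, 16, 0, 31, 19, 9, 1, 40, 36, 34, 34, 36, 40, 1, 9, 19, 31, 0, 16, 34, 9, 31, 10, 36, 19, 4, 36, 25, 16, 9, 4, 1.
The distinct values are {0, 1, 4, 9, 10, 16, 19, 25, 31, 34, 36, 40}; there are 12 of them.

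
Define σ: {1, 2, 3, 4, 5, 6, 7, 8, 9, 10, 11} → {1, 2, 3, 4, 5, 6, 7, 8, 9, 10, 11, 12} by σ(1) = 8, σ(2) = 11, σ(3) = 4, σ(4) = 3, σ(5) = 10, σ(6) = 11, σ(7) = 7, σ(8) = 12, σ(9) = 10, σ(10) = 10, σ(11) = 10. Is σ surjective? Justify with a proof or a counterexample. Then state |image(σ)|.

7

No element maps to 1, so σ is not surjective.
The image of σ is {3, 4, 7, 8, 10, 11, 12}, which has 7 elements.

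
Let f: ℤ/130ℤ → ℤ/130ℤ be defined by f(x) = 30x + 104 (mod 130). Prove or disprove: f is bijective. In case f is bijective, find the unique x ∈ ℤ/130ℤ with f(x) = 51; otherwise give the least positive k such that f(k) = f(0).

By definition, injectivity means: for all x_1, x_2 in the domain, f(x_1) = f(x_2) implies x_1 = x_2.
We have gcd(30, 130) = 10 > 1. Taking x_1 = 0 and x_2 = 13: f(0) = 104 and f(13) = 30·13 + 104 = 494 ≡ 104 (mod 130).
So f(0) = f(13) while 0 ≠ 13, hence f is not injective, hence not bijective.
Since f is not bijective, we find the least positive k with f(k) = f(0): this means 30k ≡ 0 (mod 130), i.e. 130 ∣ 30k. Since gcd(30, 130) = 10, dividing through by 10 this holds exactly when 13 ∣ 3k, and as gcd(3, 13) = 1, exactly when 13 ∣ k.
The smallest positive such k is 13.

13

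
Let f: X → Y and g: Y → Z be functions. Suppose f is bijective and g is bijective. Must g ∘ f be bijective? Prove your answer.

Injectivity: if g(f(x_1)) = g(f(x_2)) then f(x_1) = f(x_2) (g injective) so x_1 = x_2 (f injective).
Surjectivity: for c ∈ Z pick b with g(b) = c, then a with f(a) = b; then (g ∘ f)(a) = c.
Therefore g ∘ f is bijective.

bijective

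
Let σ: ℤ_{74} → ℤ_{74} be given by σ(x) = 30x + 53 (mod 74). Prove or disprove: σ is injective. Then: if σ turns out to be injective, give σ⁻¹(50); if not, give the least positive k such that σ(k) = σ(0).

37

We have gcd(30, 74) = 2 > 1. Taking a = 0 and b = 37: σ(0) = 53 and σ(37) = 30·37 + 53 = 1163 ≡ 53 (mod 74).
So σ(0) = σ(37) while 0 ≠ 37, hence σ is not injective.
Since σ is not injective, we find the least positive k with σ(k) = σ(0): this means 30k ≡ 0 (mod 74), i.e. 74 ∣ 30k. Since gcd(30, 74) = 2, dividing through by 2 this holds exactly when 37 ∣ 15k, and as gcd(15, 37) = 1, exactly when 37 ∣ k.
The smallest positive such k is 37.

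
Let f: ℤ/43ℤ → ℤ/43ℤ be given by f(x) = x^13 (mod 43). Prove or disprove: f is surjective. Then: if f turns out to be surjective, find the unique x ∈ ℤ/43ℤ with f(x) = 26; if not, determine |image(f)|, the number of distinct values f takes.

30

Since 43 is prime, the nonzero elements of ℤ/43ℤ form a cyclic group of order 42.
As gcd(13, 42) = 1, raising to the 13th power is a bijection on this group: if x_1^13 ≡ x_2^13 then (x_1x_2^{−1})^13 = 1, and the only element of order dividing gcd(13, 42) = 1 is 1, so x_1 = x_2.
With f(0) = 0 this makes f injective on all of ℤ/43ℤ, hence bijective (finite equal-size domain and codomain). In particular f is surjective.
Since f is surjective, we find the preimage of 26. The inverse of x ↦ x^13 on (ℤ/43ℤ)^× is x ↦ x^13, because 13·13 = 169 = 4·42 + 1 ≡ 1 (mod 42) and x^{42} = 1 for x ≠ 0 (Fermat). So f⁻¹(26) = 26^13 mod 43.
Repeated squaring mod 43: 26^1 ≡ 26, 26^2 ≡ 26² = 676 ≡ 31, 26^4 ≡ 31² = 961 ≡ 15, 26^8 ≡ 15² = 225 ≡ 10. Since 13 = 8 + 4 + 1, 26^13 ≡ 10·15·26: 10·15 = 150 ≡ 21, then 21·26 = 546 ≡ 30. So 26^13 ≡ 30 (mod 43).
Hence f⁻¹(26) = 30.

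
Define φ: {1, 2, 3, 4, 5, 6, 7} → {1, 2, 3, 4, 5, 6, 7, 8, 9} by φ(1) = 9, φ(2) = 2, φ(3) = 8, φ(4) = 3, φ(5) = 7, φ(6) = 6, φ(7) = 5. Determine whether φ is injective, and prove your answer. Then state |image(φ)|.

The values φ(1), …, φ(7) are 9, 2, 8, 3, 7, 6, 5 — all distinct.
So φ(x_1) = φ(x_2) only when x_1 = x_2, and φ is injective.
The image of φ is {2, 3, 5, 6, 7, 8, 9}, which has 7 elements.

7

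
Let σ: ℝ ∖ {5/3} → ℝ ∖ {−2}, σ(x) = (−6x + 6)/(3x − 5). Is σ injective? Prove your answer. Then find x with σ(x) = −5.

Suppose σ(x_1) = σ(x_2). Cross-multiplying: (−6x_1 + 6)(3x_2 − 5) = (−6x_2 + 6)(3x_1 − 5).
Expanding both sides and cancelling the symmetric terms leaves 12·(x_1 − x_2) = 0. Since 12 ≠ 0, x_1 = x_2. Therefore σ is injective.
Solving σ(x) = −5: cross-multiplying gives −6x + 6 = −5(3x − 5), which rearranges to 9x = 19, so x = 19/9.

19/9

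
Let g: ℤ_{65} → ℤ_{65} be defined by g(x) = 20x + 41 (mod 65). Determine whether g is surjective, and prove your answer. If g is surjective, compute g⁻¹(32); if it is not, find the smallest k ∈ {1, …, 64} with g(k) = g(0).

Since gcd(20, 65) = 5, we have 20x ≡ 0 (mod 5) for all x, so g(x) ≡ 1 (mod 5).
But 0 ≢ 1 (mod 5), so 0 ∈ ℤ_{65} has no preimage. So g is not surjective.
Since g is not surjective, we find the least positive k with g(k) = g(0): this means 20k ≡ 0 (mod 65), i.e. 65 ∣ 20k. Since gcd(20, 65) = 5, dividing through by 5 this holds exactly when 13 ∣ 4k, and as gcd(4, 13) = 1, exactly when 13 ∣ k.
The smallest positive such k is 13.

13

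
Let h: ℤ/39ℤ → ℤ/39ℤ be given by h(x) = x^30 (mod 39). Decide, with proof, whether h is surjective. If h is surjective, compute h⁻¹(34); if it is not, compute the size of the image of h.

h(1) = 1^30 = 1.
h(4): Repeated squaring mod 39: 4^1 ≡ 4, 4^2 ≡ 4² = 16, 4^4 ≡ 16² = 256 ≡ 22, 4^8 ≡ 22² = 484 ≡ 16, 4^16 ≡ 16² = 256 ≡ 22. Since 30 = 16 + 8 + 4 + 2, 4^30 ≡ 22·16·22·16: 22·16 = 352 ≡ 1, then 1·22 = 22, then 22·16 = 352 ≡ 1. So 4^30 ≡ 1 (mod 39).
So h(1) = h(4) = 1 while 1 ≠ 4, therefore h is not injective.
A non-injective map from the 39-element set ℤ/39ℤ to itself takes at most 38 distinct values, so it cannot be surjective. Hence h is not surjective.
Since h is not surjective, we determine |image(h)|. Computing x^30 mod 39 for each x (by repeated squaring, reducing mod 39 at every step), the values h(0), h(1), …, h(38) are: 0, 1, 25, 27, 1, 25, 12, 25, 25, 27, 1, 25, 27, 13, 1, 12, 1, 1, 12, 25, 25, 12, 1, 1, 12, 1, 13, 27, 25, 1, 27, 25, 25, 12, 25, 1, 27, 25, 1.
The distinct values are {0, 1, 12, 13, 25, 27}; there are 6 of them.

6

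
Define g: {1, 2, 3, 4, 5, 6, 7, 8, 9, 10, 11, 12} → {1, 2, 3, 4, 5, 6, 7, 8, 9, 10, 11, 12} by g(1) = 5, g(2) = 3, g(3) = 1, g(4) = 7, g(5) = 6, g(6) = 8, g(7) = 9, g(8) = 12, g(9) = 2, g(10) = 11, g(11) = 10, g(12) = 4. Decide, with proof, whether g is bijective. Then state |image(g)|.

The values 5, 3, 1, 7, 6, 8, 9, 12, 2, 11, 10, 4 are a permutation of {1, 2, 3, 4, 5, 6, 7, 8, 9, 10, 11, 12}: each element appears exactly once.
So g is injective and surjective, hence bijective.
The image of g is {1, 2, 3, 4, 5, 6, 7, 8, 9, 10, 11, 12}, which has 12 elements.

12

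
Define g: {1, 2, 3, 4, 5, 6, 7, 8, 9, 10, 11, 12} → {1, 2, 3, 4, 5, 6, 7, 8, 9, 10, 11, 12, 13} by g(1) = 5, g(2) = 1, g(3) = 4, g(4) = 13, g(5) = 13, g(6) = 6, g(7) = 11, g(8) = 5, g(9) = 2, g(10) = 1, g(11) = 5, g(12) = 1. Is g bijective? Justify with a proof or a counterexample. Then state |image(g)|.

g(4) = 13 = g(5) with 4 ≠ 5, so g is not injective, hence not bijective.
The image of g is {1, 2, 4, 5, 6, 11, 13}, which has 7 elements.

7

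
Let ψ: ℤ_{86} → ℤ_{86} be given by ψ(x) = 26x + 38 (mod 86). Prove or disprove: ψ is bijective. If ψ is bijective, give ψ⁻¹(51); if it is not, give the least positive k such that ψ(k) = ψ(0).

43

We have gcd(26, 86) = 2 > 1. Taking s = 0 and t = 43: ψ(0) = 38 and ψ(43) = 26·43 + 38 = 1156 ≡ 38 (mod 86).
So ψ(0) = ψ(43) while 0 ≠ 43, so ψ is not injective, hence not bijective.
Since ψ is not bijective, we find the least positive k with ψ(k) = ψ(0): this means 26k ≡ 0 (mod 86), i.e. 86 ∣ 26k. Since gcd(26, 86) = 2, dividing through by 2 this holds exactly when 43 ∣ 13k, and as gcd(13, 43) = 1, exactly when 43 ∣ k.
The smallest positive such k is 43.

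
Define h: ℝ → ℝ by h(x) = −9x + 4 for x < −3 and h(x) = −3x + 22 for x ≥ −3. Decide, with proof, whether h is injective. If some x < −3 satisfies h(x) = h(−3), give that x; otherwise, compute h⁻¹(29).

Both pieces are strictly decreasing (slopes −9 and −3), so each is injective on its own interval.
The left piece maps (−∞, −3) onto (31, ∞); the right piece maps [−3, ∞) onto (−∞, 31].
These images are disjoint, so no value is attained by both pieces. Hence h is injective.
Because the two images are disjoint, no x < −3 has h(x) = h(−3), so we compute h⁻¹(29): 29 lies in (−∞, 31], so solve −3x + 22 = 29: x = (29 − 22)/(−3) = −7/3.

-7/3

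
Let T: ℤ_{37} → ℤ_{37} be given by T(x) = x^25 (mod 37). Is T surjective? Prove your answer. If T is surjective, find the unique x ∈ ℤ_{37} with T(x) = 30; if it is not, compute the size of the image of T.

Since 37 is prime, the nonzero elements of ℤ_{37} form a cyclic group of order 36.
As gcd(25, 36) = 1, raising to the 25th power is a bijection on this group: if x_1^25 ≡ x_2^25 then (x_1x_2^{−1})^25 = 1, and the only element of order dividing gcd(25, 36) = 1 is 1, so x_1 = x_2.
With T(0) = 0 this makes T injective on all of ℤ_{37}, hence bijective (finite equal-size domain and codomain). In particular T is surjective.
Since T is surjective, we find the preimage of 30. The inverse of x ↦ x^25 on (ℤ_{37})^× is x ↦ x^13, because 25·13 = 325 = 9·36 + 1 ≡ 1 (mod 36) and x^{36} = 1 for x ≠ 0 (Fermat). So T⁻¹(30) = 30^13 mod 37.
Repeated squaring mod 37: 30^1 ≡ 30, 30^2 ≡ 30² = 900 ≡ 12, 30^4 ≡ 12² = 144 ≡ 33, 30^8 ≡ 33² = 1089 ≡ 16. Since 13 = 8 + 4 + 1, 30^13 ≡ 16·33·30: 16·33 = 528 ≡ 10, then 10·30 = 300 ≡ 4. So 30^13 ≡ 4 (mod 37).
Hence T⁻¹(30) = 4.

4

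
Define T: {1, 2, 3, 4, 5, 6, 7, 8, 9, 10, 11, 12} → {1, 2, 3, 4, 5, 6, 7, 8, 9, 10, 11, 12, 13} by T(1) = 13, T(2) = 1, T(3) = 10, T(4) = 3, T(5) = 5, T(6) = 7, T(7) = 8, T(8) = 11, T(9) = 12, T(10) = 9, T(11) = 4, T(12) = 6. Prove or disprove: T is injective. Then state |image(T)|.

12

The values T(1), …, T(12) are 13, 1, 10, 3, 5, 7, 8, 11, 12, 9, 4, 6 — all distinct.
So T(x_1) = T(x_2) only when x_1 = x_2, and T is injective.
The image of T is {1, 3, 4, 5, 6, 7, 8, 9, 10, 11, 12, 13}, which has 12 elements.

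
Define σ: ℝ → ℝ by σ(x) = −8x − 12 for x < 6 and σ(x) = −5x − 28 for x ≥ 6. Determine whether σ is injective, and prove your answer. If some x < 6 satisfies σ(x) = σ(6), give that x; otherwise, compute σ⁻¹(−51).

23/4

Both pieces are strictly decreasing (slopes −8 and −5), so each is injective on its own interval.
The left piece maps (−∞, 6) onto (−60, ∞); the right piece maps [6, ∞) onto (−∞, −58].
These images overlap. In particular σ(6) = −58 (right piece), and solving −8x − 12 = −58 on the left piece gives x = 23/4 < 6.
So σ(23/4) = σ(6) with 23/4 ≠ 6, and σ is not injective. This x = 23/4 is the requested value below 6.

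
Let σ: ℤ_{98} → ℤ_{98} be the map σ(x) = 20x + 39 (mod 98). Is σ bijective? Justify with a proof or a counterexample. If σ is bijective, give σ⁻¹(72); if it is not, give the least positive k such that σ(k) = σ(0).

49

We have gcd(20, 98) = 2 > 1. Taking x_1 = 0 and x_2 = 49: σ(0) = 39 and σ(49) = 20·49 + 39 = 1019 ≡ 39 (mod 98).
So σ(0) = σ(49) while 0 ≠ 49, hence σ is not injective, hence not bijective.
Since σ is not bijective, we find the least positive k with σ(k) = σ(0): this means 20k ≡ 0 (mod 98), i.e. 98 ∣ 20k. Since gcd(20, 98) = 2, dividing through by 2 this holds exactly when 49 ∣ 10k, and as gcd(10, 49) = 1, exactly when 49 ∣ k.
The smallest positive such k is 49.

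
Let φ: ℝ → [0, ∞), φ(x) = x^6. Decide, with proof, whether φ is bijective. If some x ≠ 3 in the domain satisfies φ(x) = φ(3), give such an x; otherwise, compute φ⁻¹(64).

-3

φ(3) = 729 = (−3)^6 = φ(−3) (since 6 is even), with 3 ≠ −3. So φ is not injective, hence not bijective.
For the follow-up, such an x exists: taking x = −3 ∈ ℝ gives φ(−3) = 729 = φ(3) with −3 ≠ 3.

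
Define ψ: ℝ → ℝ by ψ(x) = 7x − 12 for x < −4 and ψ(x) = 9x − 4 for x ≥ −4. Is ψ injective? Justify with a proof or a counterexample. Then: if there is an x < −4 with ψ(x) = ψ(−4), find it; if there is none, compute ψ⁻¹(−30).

Both pieces are strictly increasing (slopes 7 and 9), so each is injective on its own interval.
The left piece maps (−∞, −4) onto (−∞, −40); the right piece maps [−4, ∞) onto [−40, ∞).
These images are disjoint, so no value is attained by both pieces. So ψ is injective.
Because the two images are disjoint, no x < −4 has ψ(x) = ψ(−4), so we compute ψ⁻¹(−30): −30 lies in [−40, ∞), so solve 9x − 4 = −30: x = (−30 + 4)/9 = −26/9.

-26/9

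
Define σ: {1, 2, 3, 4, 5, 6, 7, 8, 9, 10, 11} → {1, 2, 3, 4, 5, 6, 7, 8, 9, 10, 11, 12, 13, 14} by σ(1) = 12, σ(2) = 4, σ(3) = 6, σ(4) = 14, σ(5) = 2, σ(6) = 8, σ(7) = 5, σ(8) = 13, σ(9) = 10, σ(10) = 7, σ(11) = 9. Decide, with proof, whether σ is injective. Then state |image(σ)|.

The values σ(1), …, σ(11) are 12, 4, 6, 14, 2, 8, 5, 13, 10, 7, 9 — all distinct.
So σ(s) = σ(t) only when s = t, and σ is injective.
The image of σ is {2, 4, 5, 6, 7, 8, 9, 10, 12, 13, 14}, which has 11 elements.

11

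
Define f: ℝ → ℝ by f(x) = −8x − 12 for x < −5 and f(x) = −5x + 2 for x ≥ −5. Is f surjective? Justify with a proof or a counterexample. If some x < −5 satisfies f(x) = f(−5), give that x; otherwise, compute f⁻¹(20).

-18/5

Both pieces are strictly decreasing (slopes −8 and −5), so each is injective on its own interval.
The left piece maps (−∞, −5) onto (28, ∞); the right piece maps [−5, ∞) onto (−∞, 27].
The union (28, ∞) ∪ (−∞, 27] omits the interval between 28 and 27; in particular 28 has no preimage. So f is not surjective.
Because the two images are disjoint, no x < −5 has f(x) = f(−5), so we compute f⁻¹(20): 20 lies in (−∞, 27], so solve −5x + 2 = 20: x = (20 − 2)/(−5) = −18/5.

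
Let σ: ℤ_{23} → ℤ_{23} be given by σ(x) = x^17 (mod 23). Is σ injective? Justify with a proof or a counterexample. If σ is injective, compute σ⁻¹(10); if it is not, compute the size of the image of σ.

15

Since 23 is prime, the nonzero elements of ℤ_{23} form a cyclic group of order 22.
As gcd(17, 22) = 1, raising to the 17th power is a bijection on this group: if u^17 ≡ v^17 then (uv^{−1})^17 = 1, and the only element of order dividing gcd(17, 22) = 1 is 1, so u = v.
With σ(0) = 0 this makes σ injective on all of ℤ_{23}, hence bijective (finite equal-size domain and codomain). In particular σ is injective.
Since σ is injective, we find the preimage of 10. The inverse of x ↦ x^17 on (ℤ_{23})^× is x ↦ x^13, because 17·13 = 221 = 10·22 + 1 ≡ 1 (mod 22) and x^{22} = 1 for x ≠ 0 (Fermat). So σ⁻¹(10) = 10^13 mod 23.
Repeated squaring mod 23: 10^1 ≡ 10, 10^2 ≡ 10² = 100 ≡ 8, 10^4 ≡ 8² = 64 ≡ 18, 10^8 ≡ 18² = 324 ≡ 2. Since 13 = 8 + 4 + 1, 10^13 ≡ 2·18·10: 2·18 = 36 ≡ 13, then 13·10 = 130 ≡ 15. So 10^13 ≡ 15 (mod 23).
Hence σ⁻¹(10) = 15.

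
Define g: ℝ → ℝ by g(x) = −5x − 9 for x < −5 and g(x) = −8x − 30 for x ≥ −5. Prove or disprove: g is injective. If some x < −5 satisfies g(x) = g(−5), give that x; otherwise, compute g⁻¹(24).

-33/5

Both pieces are strictly decreasing (slopes −5 and −8), so each is injective on its own interval.
The left piece maps (−∞, −5) onto (16, ∞); the right piece maps [−5, ∞) onto (−∞, 10].
These images are disjoint, so no value is attained by both pieces. So g is injective.
Because the two images are disjoint, no x < −5 has g(x) = g(−5), so we compute g⁻¹(24): 24 lies in (16, ∞), so solve −5x − 9 = 24: x = (24 + 9)/(−5) = −33/5.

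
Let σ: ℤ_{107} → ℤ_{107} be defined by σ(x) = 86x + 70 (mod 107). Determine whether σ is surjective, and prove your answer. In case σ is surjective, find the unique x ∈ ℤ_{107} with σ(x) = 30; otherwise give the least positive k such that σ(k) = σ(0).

7

Since gcd(86, 107) = 1, 86 is invertible modulo 107. Euclid's algorithm: 107 = 1·86 + 21, 86 = 4·21 + 2, 21 = 10·2 + 1; back-substituting gives 1 = 56·86 − 45·107, so 86⁻¹ ≡ 56 (mod 107).
Then y ↦ 56(y − 70) is a two-sided inverse to σ, so every y ∈ ℤ_{107} has a preimage.
So σ is surjective.
Since σ is surjective, we find σ⁻¹(30): we need 86x ≡ 30 − 70 ≡ 67 (mod 107). Using 86⁻¹ = 56: x ≡ 56·67 = 3752 = 35·107 + 7, so x = 7.
Check: σ(7) = 86·7 + 70 = 672 = 6·107 + 30 ≡ 30 (mod 107).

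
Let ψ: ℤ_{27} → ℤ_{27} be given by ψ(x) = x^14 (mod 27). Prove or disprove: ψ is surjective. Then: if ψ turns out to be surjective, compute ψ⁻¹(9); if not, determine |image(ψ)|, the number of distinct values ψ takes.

ψ(0) = 0^14 = 0.
ψ(3): Repeated squaring mod 27: 3^1 ≡ 3, 3^2 ≡ 3² = 9, 3^4 ≡ 9² = 81 ≡ 0, 3^8 ≡ 0² = 0. Since 14 = 8 + 4 + 2, 3^14 ≡ 0·0·9: 0·0 = 0, then 0·9 = 0. So 3^14 ≡ 0 (mod 27).
So ψ(0) = ψ(3) = 0 while 0 ≠ 3, therefore ψ is not injective.
A non-injective map from the 27-element set ℤ_{27} to itself takes at most 26 distinct values, so it cannot be surjective. Therefore ψ is not surjective.
Since ψ is not surjective, we determine |image(ψ)|. Computing x^14 mod 27 for each x (by repeated squaring, reducing mod 27 at every step), the values ψ(0), ψ(1), …, ψ(26) are: 0, 1, 22, 0, 25, 7, 0, 13, 10, 0, 19, 4, 0, 16, 16, 0, 4, 19, 0, 10, 13, 0, 7, 25, 0, 22, 1.
The distinct values are {0, 1, 4, 7, 10, 13, 16, 19, 22, 25}; there are 10 of them.

10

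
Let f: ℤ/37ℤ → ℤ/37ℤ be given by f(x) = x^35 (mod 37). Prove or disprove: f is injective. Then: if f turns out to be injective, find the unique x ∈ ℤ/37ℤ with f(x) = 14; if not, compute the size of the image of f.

Since 37 is prime, the nonzero elements of ℤ/37ℤ form a cyclic group of order 36.
As gcd(35, 36) = 1, raising to the 35th power is a bijection on this group: if u^35 ≡ v^35 then (uv^{−1})^35 = 1, and the only element of order dividing gcd(35, 36) = 1 is 1, so u = v.
With f(0) = 0 this makes f injective on all of ℤ/37ℤ, hence bijective (finite equal-size domain and codomain). In particular f is injective.
Since f is injective, we find the preimage of 14. The inverse of x ↦ x^35 on (ℤ/37ℤ)^× is x ↦ x^35, because 35·35 = 1225 = 34·36 + 1 ≡ 1 (mod 36) and x^{36} = 1 for x ≠ 0 (Fermat). So f⁻¹(14) = 14^35 mod 37.
Repeated squaring mod 37: 14^1 ≡ 14, 14^2 ≡ 14² = 196 ≡ 11, 14^4 ≡ 11² = 121 ≡ 10, 14^8 ≡ 10² = 100 ≡ 26, 14^16 ≡ 26² = 676 ≡ 10, 14^32 ≡ 10² = 100 ≡ 26. Since 35 = 32 + 2 + 1, 14^35 ≡ 26·11·14: 26·11 = 286 ≡ 27, then 27·14 = 378 ≡ 8. So 14^35 ≡ 8 (mod 37).
Hence f⁻¹(14) = 8.

8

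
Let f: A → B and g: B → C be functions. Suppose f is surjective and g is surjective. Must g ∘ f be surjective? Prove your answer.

surjective

Let c ∈ C. Since g is surjective, there is b ∈ B with g(b) = c. Since f is surjective, there is a ∈ A with f(a) = b.
Then (g ∘ f)(a) = g(b) = c. Thus g ∘ f is surjective.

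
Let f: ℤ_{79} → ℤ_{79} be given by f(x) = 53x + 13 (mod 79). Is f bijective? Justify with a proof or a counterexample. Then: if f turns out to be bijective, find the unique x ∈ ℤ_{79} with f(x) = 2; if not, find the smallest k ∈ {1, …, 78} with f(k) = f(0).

Recall that f is injective when f(a) = f(b) forces a = b.
If f(a) = f(b), then 53a ≡ 53b (mod 79). Because gcd(53, 79) = 1, we may cancel 53 to get a ≡ b (mod 79).
We now compute 53⁻¹ mod 79 explicitly. Euclid's algorithm: 79 = 1·53 + 26, 53 = 2·26 + 1; back-substituting gives 1 = 3·53 − 2·79, so 53⁻¹ ≡ 3 (mod 79).
For any y ∈ ℤ_{79}, x = 3(y − 13) mod 79 satisfies f(x) = 53·3(y − 13) + 13 ≡ y (since 53·3 ≡ 1 mod 79). So every y has a preimage.
Hence f is bijective.
Since f is bijective, we compute f⁻¹(2): solve 53x + 13 ≡ 2 (mod 79), i.e. 53x ≡ 68 (mod 79).
Multiplying by 53⁻¹ = 3 gives x ≡ 3·68 = 204 = 2·79 + 46 ≡ 46 (mod 79).
Check: f(46) = 53·46 + 13 = 2451 = 31·79 + 2 ≡ 2 (mod 79).

46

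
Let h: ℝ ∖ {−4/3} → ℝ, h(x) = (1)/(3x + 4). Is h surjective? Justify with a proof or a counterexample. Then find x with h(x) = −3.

If h(x) = 0, cross-multiplying gives 3(1) = 0(3x + 4), which simplifies to 3 = 0 — false.  So 0 has no preimage and h is not surjective.
Solving h(x) = −3: cross-multiplying gives 1 = −3(3x + 4), which rearranges to 9x = −13, so x = −13/9.

-13/9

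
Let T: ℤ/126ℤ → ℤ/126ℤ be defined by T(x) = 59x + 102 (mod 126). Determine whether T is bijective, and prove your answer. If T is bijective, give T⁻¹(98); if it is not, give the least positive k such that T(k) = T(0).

64

Recall that T is injective when T(u) = T(v) forces u = v.
If T(u) = T(v), then 59u ≡ 59v (mod 126). Because gcd(59, 126) = 1, we may cancel 59 to get u ≡ v (mod 126).
We now compute 59⁻¹ mod 126 explicitly. Euclid's algorithm: 126 = 2·59 + 8, 59 = 7·8 + 3, 8 = 2·3 + 2, 3 = 1·2 + 1; back-substituting gives 1 = 47·59 − 22·126, so 59⁻¹ ≡ 47 (mod 126).
For any y ∈ ℤ/126ℤ, x = 47(y − 102) mod 126 satisfies T(x) = 59·47(y − 102) + 102 ≡ y (since 59·47 ≡ 1 mod 126). So every y has a preimage.
So T is bijective.
Since T is bijective, we compute T⁻¹(98): solve 59x + 102 ≡ 98 (mod 126), i.e. 59x ≡ 122 (mod 126).
Multiplying by 59⁻¹ = 47 gives x ≡ 47·122 = 5734 = 45·126 + 64 ≡ 64 (mod 126).
Check: T(64) = 59·64 + 102 = 3878 = 30·126 + 98 ≡ 98 (mod 126).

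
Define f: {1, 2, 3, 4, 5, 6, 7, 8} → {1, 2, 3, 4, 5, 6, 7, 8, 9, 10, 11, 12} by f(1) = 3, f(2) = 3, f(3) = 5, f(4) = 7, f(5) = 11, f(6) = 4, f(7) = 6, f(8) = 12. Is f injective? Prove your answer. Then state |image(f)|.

f(1) = 3 = f(2) with 1 ≠ 2, so f is not injective.
The image of f is {3, 4, 5, 6, 7, 11, 12}, which has 7 elements.

7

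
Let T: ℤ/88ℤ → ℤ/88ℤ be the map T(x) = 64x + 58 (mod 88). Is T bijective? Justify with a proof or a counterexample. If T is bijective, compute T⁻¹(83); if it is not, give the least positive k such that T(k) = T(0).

Recall that T is injective if T(s) = T(t) implies s = t.
We have gcd(64, 88) = 8 > 1. Taking s = 0 and t = 11: T(0) = 58 and T(11) = 64·11 + 58 = 762 ≡ 58 (mod 88).
So T(0) = T(11) while 0 ≠ 11, so T is not injective, hence not bijective.
Since T is not bijective, we find the least positive k with T(k) = T(0): this means 64k ≡ 0 (mod 88), i.e. 88 ∣ 64k. Since gcd(64, 88) = 8, dividing through by 8 this holds exactly when 11 ∣ 8k, and as gcd(8, 11) = 1, exactly when 11 ∣ k.
The smallest positive such k is 11.

11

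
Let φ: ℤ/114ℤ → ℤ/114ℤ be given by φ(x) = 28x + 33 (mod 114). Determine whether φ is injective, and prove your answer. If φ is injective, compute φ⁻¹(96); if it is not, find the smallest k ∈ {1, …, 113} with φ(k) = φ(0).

By definition, injectivity means: for all x_1, x_2 in the domain, φ(x_1) = φ(x_2) implies x_1 = x_2.
We have gcd(28, 114) = 2 > 1. Taking x_1 = 0 and x_2 = 57: φ(0) = 33 and φ(57) = 28·57 + 33 = 1629 ≡ 33 (mod 114).
So φ(0) = φ(57) while 0 ≠ 57, hence φ is not injective.
Since φ is not injective, we find the least positive k with φ(k) = φ(0): this means 28k ≡ 0 (mod 114), i.e. 114 ∣ 28k. Since gcd(28, 114) = 2, dividing through by 2 this holds exactly when 57 ∣ 14k, and as gcd(14, 57) = 1, exactly when 57 ∣ k.
The smallest positive such k is 57.

57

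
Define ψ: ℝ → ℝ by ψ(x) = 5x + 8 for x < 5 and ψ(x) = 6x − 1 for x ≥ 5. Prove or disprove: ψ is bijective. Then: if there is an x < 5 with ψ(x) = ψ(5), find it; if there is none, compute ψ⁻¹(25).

21/5

Both pieces are strictly increasing (slopes 5 and 6), so each is injective on its own interval.
The left piece maps (−∞, 5) onto (−∞, 33); the right piece maps [5, ∞) onto [29, ∞).
These images overlap. In particular ψ(5) = 29 (right piece), and solving 5x + 8 = 29 on the left piece gives x = 21/5 < 5.
So ψ(21/5) = ψ(5) with 21/5 ≠ 5, and ψ is not injective, hence not bijective. This x = 21/5 is the requested value below 5.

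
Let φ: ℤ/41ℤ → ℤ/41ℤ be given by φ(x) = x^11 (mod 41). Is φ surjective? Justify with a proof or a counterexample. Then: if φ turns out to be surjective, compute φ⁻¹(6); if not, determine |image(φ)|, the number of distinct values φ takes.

Since 41 is prime, the nonzero elements of ℤ/41ℤ form a cyclic group of order 40.
As gcd(11, 40) = 1, raising to the 11th power is a bijection on this group: if s^11 ≡ t^11 then (st^{−1})^11 = 1, and the only element of order dividing gcd(11, 40) = 1 is 1, so s = t.
With φ(0) = 0 this makes φ injective on all of ℤ/41ℤ, hence bijective (finite equal-size domain and codomain). In particular φ is surjective.
Since φ is surjective, we find the preimage of 6. The inverse of x ↦ x^11 on (ℤ/41ℤ)^× is x ↦ x^11, because 11·11 = 121 = 3·40 + 1 ≡ 1 (mod 40) and x^{40} = 1 for x ≠ 0 (Fermat). So φ⁻¹(6) = 6^11 mod 41.
Repeated squaring mod 41: 6^1 ≡ 6, 6^2 ≡ 6² = 36, 6^4 ≡ 36² = 1296 ≡ 25, 6^8 ≡ 25² = 625 ≡ 10. Since 11 = 8 + 2 + 1, 6^11 ≡ 10·36·6: 10·36 = 360 ≡ 32, then 32·6 = 192 ≡ 28. So 6^11 ≡ 28 (mod 41).
Hence φ⁻¹(6) = 28.

28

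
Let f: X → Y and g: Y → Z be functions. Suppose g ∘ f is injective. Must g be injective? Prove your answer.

No. Take X = {0, 1, 2}, Y = {0, 1, 2, 3, 4}, Z = {0, 1, 2, 3, 4}, f(a) = a for each a ∈ X, and g(b) = 3 if b ∈ {3, 4} else g(b) = b.
Then g ∘ f = f is injective (X ⊂ Y and f is the inclusion), but g(3) = g(4) = 3 with 3 ≠ 4, so g is not injective.

not injective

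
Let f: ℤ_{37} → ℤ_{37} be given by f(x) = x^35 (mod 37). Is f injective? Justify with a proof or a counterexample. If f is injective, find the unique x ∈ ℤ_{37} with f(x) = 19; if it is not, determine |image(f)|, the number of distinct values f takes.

Since 37 is prime, the nonzero elements of ℤ_{37} form a cyclic group of order 36.
As gcd(35, 36) = 1, raising to the 35th power is a bijection on this group: if a^35 ≡ b^35 then (ab^{−1})^35 = 1, and the only element of order dividing gcd(35, 36) = 1 is 1, so a = b.
With f(0) = 0 this makes f injective on all of ℤ_{37}, hence bijective (finite equal-size domain and codomain). In particular f is injective.
Since f is injective, we find the preimage of 19. The inverse of x ↦ x^35 on (ℤ_{37})^× is x ↦ x^35, because 35·35 = 1225 = 34·36 + 1 ≡ 1 (mod 36) and x^{36} = 1 for x ≠ 0 (Fermat). So f⁻¹(19) = 19^35 mod 37.
Repeated squaring mod 37: 19^1 ≡ 19, 19^2 ≡ 19² = 361 ≡ 28, 19^4 ≡ 28² = 784 ≡ 7, 19^8 ≡ 7² = 49 ≡ 12, 19^16 ≡ 12² = 144 ≡ 33, 19^32 ≡ 33² = 1089 ≡ 16. Since 35 = 32 + 2 + 1, 19^35 ≡ 16·28·19: 16·28 = 448 ≡ 4, then 4·19 = 76 ≡ 2. So 19^35 ≡ 2 (mod 37).
Hence f⁻¹(19) = 2.

2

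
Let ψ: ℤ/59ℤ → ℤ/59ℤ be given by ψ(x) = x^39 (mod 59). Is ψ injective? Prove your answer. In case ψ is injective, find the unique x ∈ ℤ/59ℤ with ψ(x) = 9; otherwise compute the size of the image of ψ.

Since 59 is prime, the nonzero elements of ℤ/59ℤ form a cyclic group of order 58.
As gcd(39, 58) = 1, raising to the 39th power is a bijection on this group: if a^39 ≡ b^39 then (ab^{−1})^39 = 1, and the only element of order dividing gcd(39, 58) = 1 is 1, so a = b.
With ψ(0) = 0 this makes ψ injective on all of ℤ/59ℤ, hence bijective (finite equal-size domain and codomain). In particular ψ is injective.
Since ψ is injective, we find the preimage of 9. The inverse of x ↦ x^39 on (ℤ/59ℤ)^× is x ↦ x^3, because 39·3 = 117 = 2·58 + 1 ≡ 1 (mod 58) and x^{58} = 1 for x ≠ 0 (Fermat). So ψ⁻¹(9) = 9^3 mod 59.
Repeated squaring mod 59: 9^1 ≡ 9, 9^2 ≡ 9² = 81 ≡ 22. Since 3 = 2 + 1, 9^3 ≡ 22·9: 22·9 = 198 ≡ 21. So 9^3 ≡ 21 (mod 59).
Hence ψ⁻¹(9) = 21.

21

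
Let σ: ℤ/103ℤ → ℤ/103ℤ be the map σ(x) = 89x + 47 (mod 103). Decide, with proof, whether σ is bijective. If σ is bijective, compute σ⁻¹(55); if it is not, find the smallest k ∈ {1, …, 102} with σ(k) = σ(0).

73

Suppose σ(s) = σ(t) in ℤ/103ℤ. Then 89s + 47 ≡ 89t + 47 (mod 103), hence 89(s − t) ≡ 0 (mod 103).
Since gcd(89, 103) = 1, 89 is invertible modulo 103, hence s − t ≡ 0 (mod 103), i.e. s = t.
We now compute 89⁻¹ mod 103 explicitly. Euclid's algorithm: 103 = 1·89 + 14, 89 = 6·14 + 5, 14 = 2·5 + 4, 5 = 1·4 + 1; back-substituting gives 1 = 22·89 − 19·103, so 89⁻¹ ≡ 22 (mod 103).
Then y ↦ 22(y − 47) is a two-sided inverse to σ, so every y ∈ ℤ/103ℤ has a preimage.
Hence σ is bijective.
Since σ is bijective, we compute σ⁻¹(55): solve 89x + 47 ≡ 55 (mod 103), i.e. 89x ≡ 8 (mod 103).
Multiplying by 89⁻¹ = 22 gives x ≡ 22·8 = 176 = 1·103 + 73 ≡ 73 (mod 103).
Check: σ(73) = 89·73 + 47 = 6544 = 63·103 + 55 ≡ 55 (mod 103).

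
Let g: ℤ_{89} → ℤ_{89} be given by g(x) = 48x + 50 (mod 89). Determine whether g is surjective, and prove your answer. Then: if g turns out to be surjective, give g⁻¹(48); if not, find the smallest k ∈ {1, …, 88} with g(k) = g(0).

63

Recall that g is surjective if every y in the codomain equals g(x) for some x in the domain.
Since gcd(48, 89) = 1, 48 is invertible modulo 89. Euclid's algorithm: 89 = 1·48 + 41, 48 = 1·41 + 7, 41 = 5·7 + 6, 7 = 1·6 + 1; back-substituting gives 1 = 13·48 − 7·89, so 48⁻¹ ≡ 13 (mod 89).
Then y ↦ 13(y − 50) is a two-sided inverse to g, so every y ∈ ℤ_{89} has a preimage.
So g is surjective.
Since g is surjective, we find g⁻¹(48): we need 48x ≡ 48 − 50 ≡ 87 (mod 89). Using 48⁻¹ = 13: x ≡ 13·87 = 1131 = 12·89 + 63, so x = 63.
Check: g(63) = 48·63 + 50 = 3074 = 34·89 + 48 ≡ 48 (mod 89).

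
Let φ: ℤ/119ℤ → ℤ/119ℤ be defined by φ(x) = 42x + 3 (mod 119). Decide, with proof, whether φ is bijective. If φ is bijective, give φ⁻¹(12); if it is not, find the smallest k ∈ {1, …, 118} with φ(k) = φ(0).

17

Recall: φ is injective when φ(s) = φ(t) forces s = t.
We have gcd(42, 119) = 7 > 1. Taking s = 0 and t = 17: φ(0) = 3 and φ(17) = 42·17 + 3 = 717 ≡ 3 (mod 119).
So φ(0) = φ(17) while 0 ≠ 17, so φ is not injective, hence not bijective.
Since φ is not bijective, we find the least positive k with φ(k) = φ(0): this means 42k ≡ 0 (mod 119), i.e. 119 ∣ 42k. Since gcd(42, 119) = 7, dividing through by 7 this holds exactly when 17 ∣ 6k, and as gcd(6, 17) = 1, exactly when 17 ∣ k.
The smallest positive such k is 17.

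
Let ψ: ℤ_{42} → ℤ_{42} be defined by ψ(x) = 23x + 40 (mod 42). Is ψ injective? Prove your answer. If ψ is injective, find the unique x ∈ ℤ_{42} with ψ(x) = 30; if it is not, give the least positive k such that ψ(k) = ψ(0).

16

Suppose ψ(a) = ψ(b) in ℤ_{42}. Then 23a + 40 ≡ 23b + 40 (mod 42), therefore 23(a − b) ≡ 0 (mod 42).
Since gcd(23, 42) = 1, 23 is invertible modulo 42, hence a − b ≡ 0 (mod 42), i.e. a = b.
Hence ψ is injective.
We now compute 23⁻¹ mod 42 explicitly. Euclid's algorithm: 42 = 1·23 + 19, 23 = 1·19 + 4, 19 = 4·4 + 3, 4 = 1·3 + 1; back-substituting gives 1 = 11·23 − 6·42, so 23⁻¹ ≡ 11 (mod 42).
Since ψ is injective, we find ψ⁻¹(30): we need 23x ≡ 30 − 40 ≡ 32 (mod 42). Using 23⁻¹ = 11: x ≡ 11·32 = 352 = 8·42 + 16, so x = 16.
Check: ψ(16) = 23·16 + 40 = 408 = 9·42 + 30 ≡ 30 (mod 42).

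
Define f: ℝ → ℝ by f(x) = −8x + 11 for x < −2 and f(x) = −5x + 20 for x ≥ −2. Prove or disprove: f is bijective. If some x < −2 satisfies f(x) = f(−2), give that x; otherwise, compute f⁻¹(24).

Both pieces are strictly decreasing (slopes −8 and −5), so each is injective on its own interval.
The left piece maps (−∞, −2) onto (27, ∞); the right piece maps [−2, ∞) onto (−∞, 30].
These images overlap. In particular f(−2) = 30 (right piece), and solving −8x + 11 = 30 on the left piece gives x = −19/8 < −2.
So f(−19/8) = f(−2) with −19/8 ≠ −2, and f is not injective, hence not bijective. This x = −19/8 is the requested value below −2.

-19/8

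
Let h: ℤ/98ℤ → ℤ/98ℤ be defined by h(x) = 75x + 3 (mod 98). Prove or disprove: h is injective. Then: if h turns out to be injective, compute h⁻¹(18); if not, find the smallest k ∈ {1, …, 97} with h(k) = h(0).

Recall that h is injective when h(s) = h(t) forces s = t.
If h(s) = h(t), then 75s ≡ 75t (mod 98). Because gcd(75, 98) = 1, we may cancel 75 to get s ≡ t (mod 98).
Hence h is injective.
We now compute 75⁻¹ mod 98 explicitly. Euclid's algorithm: 98 = 1·75 + 23, 75 = 3·23 + 6, 23 = 3·6 + 5, 6 = 1·5 + 1; back-substituting gives 1 = 17·75 − 13·98, so 75⁻¹ ≡ 17 (mod 98).
Since h is injective, we compute h⁻¹(18): solve 75x + 3 ≡ 18 (mod 98), i.e. 75x ≡ 15 (mod 98).
Multiplying by 75⁻¹ = 17 gives x ≡ 17·15 = 255 = 2·98 + 59 ≡ 59 (mod 98).
Check: h(59) = 75·59 + 3 = 4428 = 45·98 + 18 ≡ 18 (mod 98).

59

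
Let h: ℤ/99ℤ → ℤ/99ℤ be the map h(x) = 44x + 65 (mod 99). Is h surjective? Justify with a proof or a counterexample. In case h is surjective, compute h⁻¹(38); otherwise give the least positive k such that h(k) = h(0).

Since gcd(44, 99) = 11, we have 44x ≡ 0 (mod 11) for all x, so h(x) ≡ 10 (mod 11).
But 0 ≢ 10 (mod 11), so 0 ∈ ℤ/99ℤ has no preimage. Hence h is not surjective.
Since h is not surjective, we find the least positive k with h(k) = h(0): this means 44k ≡ 0 (mod 99), i.e. 99 ∣ 44k. Since gcd(44, 99) = 11, dividing through by 11 this holds exactly when 9 ∣ 4k, and as gcd(4, 9) = 1, exactly when 9 ∣ k.
The smallest positive such k is 9.

9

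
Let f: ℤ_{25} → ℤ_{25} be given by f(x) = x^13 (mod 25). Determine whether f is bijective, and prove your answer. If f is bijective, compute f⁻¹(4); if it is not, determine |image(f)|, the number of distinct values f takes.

21

f(0) = 0^13 = 0.
f(5): Repeated squaring mod 25: 5^1 ≡ 5, 5^2 ≡ 5² = 25 ≡ 0, 5^4 ≡ 0² = 0, 5^8 ≡ 0² = 0. Since 13 = 8 + 4 + 1, 5^13 ≡ 0·0·5: 0·0 = 0, then 0·5 = 0. So 5^13 ≡ 0 (mod 25).
So f(0) = f(5) = 0 while 0 ≠ 5, therefore f is not injective, hence not bijective.
Since f is not bijective, we determine |image(f)|. Computing x^13 mod 25 for each x (by repeated squaring, reducing mod 25 at every step), the values f(0), f(1), …, f(24) are: 0, 1, 17, 23, 14, 0, 16, 7, 13, 4, 0, 6, 22, 3, 19, 0, 21, 12, 18, 9, 0, 11, 2, 8, 24.
The distinct values are {0, 1, 2, 3, 4, 6, 7, 8, 9, 11, 12, 13, 14, 16, 17, 18, 19, 21, 22, 23, 24}; there are 21 of them.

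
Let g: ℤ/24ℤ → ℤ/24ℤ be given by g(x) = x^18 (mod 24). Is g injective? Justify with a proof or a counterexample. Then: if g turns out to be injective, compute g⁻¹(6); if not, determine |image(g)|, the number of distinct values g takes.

g(2): Repeated squaring mod 24: 2^1 ≡ 2, 2^2 ≡ 2² = 4, 2^4 ≡ 4² = 16, 2^8 ≡ 16² = 256 ≡ 16, 2^16 ≡ 16² = 256 ≡ 16. Since 18 = 16 + 2, 2^18 ≡ 16·4: 16·4 = 64 ≡ 16. So 2^18 ≡ 16 (mod 24).
g(4): Repeated squaring mod 24: 4^1 ≡ 4, 4^2 ≡ 4² = 16, 4^4 ≡ 16² = 256 ≡ 16, 4^8 ≡ 16² = 256 ≡ 16, 4^16 ≡ 16² = 256 ≡ 16. Since 18 = 16 + 2, 4^18 ≡ 16·16: 16·16 = 256 ≡ 16. So 4^18 ≡ 16 (mod 24).
So g(2) = g(4) = 16 while 2 ≠ 4, therefore g is not injective.
Since g is not injective, we determine |image(g)|. Computing x^18 mod 24 for each x (by repeated squaring, reducing mod 24 at every step), the values g(0), g(1), …, g(23) are: 0, 1, 16, 9, 16, 1, 0, 1, 16, 9, 16, 1, 0, 1, 16, 9, 16, 1, 0, 1, 16, 9, 16, 1.
The distinct values are {0, 1, 9, 16}; there are 4 of them.

4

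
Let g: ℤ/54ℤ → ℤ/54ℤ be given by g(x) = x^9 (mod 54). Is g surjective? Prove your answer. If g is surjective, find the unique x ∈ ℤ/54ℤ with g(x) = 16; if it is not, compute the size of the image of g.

6

g(0) = 0^9 = 0.
g(6): Repeated squaring mod 54: 6^1 ≡ 6, 6^2 ≡ 6² = 36, 6^4 ≡ 36² = 1296 ≡ 0, 6^8 ≡ 0² = 0. Since 9 = 8 + 1, 6^9 ≡ 0·6: 0·6 = 0. So 6^9 ≡ 0 (mod 54).
So g(0) = g(6) = 0 while 0 ≠ 6, thus g is not injective.
A non-injective map from the 54-element set ℤ/54ℤ to itself takes at most 53 distinct values, so it cannot be surjective. So g is not surjective.
Since g is not surjective, we determine |image(g)|. Computing x^9 mod 54 for each x (by repeated squaring, reducing mod 54 at every step), the values g(0), g(1), …, g(53) are: 0, 1, 26, 27, 28, 53, 0, 1, 26, 27, 28, 53, 0, 1, 26, 27, 28, 53, 0, 1, 26, 27, 28, 53, 0, 1, 26, 27, 28, 53, 0, 1, 26, 27, 28, 53, 0, 1, 26, 27, 28, 53, 0, 1, 26, 27, 28, 53, 0, 1, 26, 27, 28, 53.
The distinct values are {0, 1, 26, 27, 28, 53}; there are 6 of them.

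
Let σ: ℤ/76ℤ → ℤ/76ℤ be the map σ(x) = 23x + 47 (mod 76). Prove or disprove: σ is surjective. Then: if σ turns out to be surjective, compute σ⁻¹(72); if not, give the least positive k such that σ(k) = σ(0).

Recall that σ is surjective if every y in the codomain equals σ(x) for some x in the domain.
Since gcd(23, 76) = 1, 23 is invertible modulo 76. Euclid's algorithm: 76 = 3·23 + 7, 23 = 3·7 + 2, 7 = 3·2 + 1; back-substituting gives 1 = 43·23 − 13·76, so 23⁻¹ ≡ 43 (mod 76).
For any y ∈ ℤ/76ℤ, x = 43(y − 47) mod 76 satisfies σ(x) = 23·43(y − 47) + 47 ≡ y (since 23·43 ≡ 1 mod 76). So every y has a preimage.
Therefore σ is surjective.
Since σ is surjective, we compute σ⁻¹(72): solve 23x + 47 ≡ 72 (mod 76), i.e. 23x ≡ 25 (mod 76).
Multiplying by 23⁻¹ = 43 gives x ≡ 43·25 = 1075 = 14·76 + 11 ≡ 11 (mod 76).
Check: σ(11) = 23·11 + 47 = 300 = 3·76 + 72 ≡ 72 (mod 76).

11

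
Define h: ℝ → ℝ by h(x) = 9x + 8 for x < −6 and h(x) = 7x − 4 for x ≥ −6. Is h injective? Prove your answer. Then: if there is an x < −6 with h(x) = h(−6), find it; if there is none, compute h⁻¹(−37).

-33/7

Both pieces are strictly increasing (slopes 9 and 7), so each is injective on its own interval.
The left piece maps (−∞, −6) onto (−∞, −46); the right piece maps [−6, ∞) onto [−46, ∞).
These images are disjoint, so no value is attained by both pieces. Thus h is injective.
Because the two images are disjoint, no x < −6 has h(x) = h(−6), so we compute h⁻¹(−37): −37 lies in [−46, ∞), so solve 7x − 4 = −37: x = (−37 + 4)/7 = −33/7.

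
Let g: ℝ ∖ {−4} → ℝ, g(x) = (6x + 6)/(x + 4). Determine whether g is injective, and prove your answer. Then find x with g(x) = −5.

-26/11

Suppose g(x_1) = g(x_2). Cross-multiplying: (6x_1 + 6)(x_2 + 4) = (6x_2 + 6)(x_1 + 4).
Expanding both sides and cancelling the symmetric terms leaves 18·(x_1 − x_2) = 0. Since 18 ≠ 0, x_1 = x_2. Therefore g is injective.
Solving g(x) = −5: cross-multiplying gives 6x + 6 = −5(x + 4), which rearranges to 11x = −26, so x = −26/11.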